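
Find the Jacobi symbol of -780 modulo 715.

0

(-780/715)
  = -(780/715)    [715 ≡ 3 mod 4 ⇒ (-1/715) = -1]
  = -(65/715)    [780 ≡ 65 mod 715]
  = -(715/65)    [QR: 65 ≡ 1 mod 4, sign kept]
  = -(0/65)    [715 ≡ 0 mod 65]
  = 0    [numerator 0, gcd > 1]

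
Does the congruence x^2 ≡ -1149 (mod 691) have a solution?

Pull out -1: (-1149/691) = (-1/691)·(1149/691). Since 691 ≡ 3 (mod 4), (-1/691) = -1. Now have -(1149/691).
Reduce the numerator: 1149 ≡ 458 (mod 691), so (1149/691) = (458/691).
Factor out 2: 458 = 2·229. Since 691 ≡ 3 (mod 8), (2/691) = -1. Now have (229/691).
229 ≡ 1 (mod 4), so quadratic reciprocity gives (229/691) = (691/229). Reduce: 691 ≡ 4 (mod 229). Now have (4/229).
Factor out 2: 4 = 2^2. Since 229 ≡ 5 (mod 8), (2/229) = -1, and (2/229)^2 = +1. Now have (1/229).
(1/229) = 1. Collecting the sign factors: 1.
(-1149/691) = 1, and 691 is prime, so -1149 is a quadratic residue mod 691.

yes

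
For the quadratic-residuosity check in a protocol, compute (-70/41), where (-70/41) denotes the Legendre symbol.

-1

Reduce the numerator: -70 ≡ 12 (mod 41), so (-70/41) = (12/41).
Factor out 2: 12 = 2^2·3. Since 41 ≡ 1 (mod 8), (2/41) = +1, and (2/41)^2 = +1. Now have (3/41).
41 ≡ 1 (mod 4), so quadratic reciprocity gives (3/41) = (41/3). Reduce: 41 ≡ 2 (mod 3). Now have (2/3).
Factor out 2: 2 = 2. Since 3 ≡ 3 (mod 8), (2/3) = -1. Now have -(1/3).
(1/3) = 1. Collecting the sign factors: -1.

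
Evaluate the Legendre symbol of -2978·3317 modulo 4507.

By multiplicativity, (-2978·3317/4507) = (-2978/4507)·(3317/4507).
First factor (-2978/4507):
(-2978/4507)
  = -(2978/4507)    [4507 ≡ 3 mod 4 ⇒ (-1/4507) = -1]
  = (1489/4507)    [4507 ≡ 3 mod 8 ⇒ (2/4507) = -1]
  = (4507/1489)    [QR: 1489 ≡ 1 mod 4, sign kept]
  = (40/1489)    [4507 ≡ 40 mod 1489]
  = (5/1489)    [1489 ≡ 1 mod 8 ⇒ (2/1489)^3 = +1]
  = (1489/5)    [QR: 5 ≡ 1 mod 4, sign kept]
  = (4/5)    [1489 ≡ 4 mod 5]
  = (1/5)    [5 ≡ 5 mod 8 ⇒ (2/5)^2 = +1]
  = 1    [(1/5) = 1]
Second factor (3317/4507):
(3317/4507)
  = (4507/3317)    [QR: 3317 ≡ 1 mod 4, sign kept]
  = (1190/3317)    [4507 ≡ 1190 mod 3317]
  = -(595/3317)    [3317 ≡ 5 mod 8 ⇒ (2/3317) = -1]
  = -(3317/595)    [QR: 3317 ≡ 1 mod 4, sign kept]
  = -(342/595)    [3317 ≡ 342 mod 595]
  = (171/595)    [595 ≡ 3 mod 8 ⇒ (2/595) = -1]
  = -(595/171)    [QR: both ≡ 3 mod 4, sign flips]
  = -(82/171)    [595 ≡ 82 mod 171]
  = (41/171)    [171 ≡ 3 mod 8 ⇒ (2/171) = -1]
  = (171/41)    [QR: 41 ≡ 1 mod 4, sign kept]
  = (7/41)    [171 ≡ 7 mod 41]
  = (41/7)    [QR: 41 ≡ 1 mod 4, sign kept]
  = (6/7)    [41 ≡ 6 mod 7]
  = (3/7)    [7 ≡ 7 mod 8 ⇒ (2/7) = +1]
  = -(7/3)    [QR: both ≡ 3 mod 4, sign flips]
  = -(1/3)    [7 ≡ 1 mod 3]
  = -1    [(1/3) = 1]
Product: (1)·(-1) = -1.

-1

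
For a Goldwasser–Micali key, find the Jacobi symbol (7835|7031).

1

Reduce the numerator: 7835 ≡ 804 (mod 7031), so (7835|7031) = (804|7031).
Factor out 2: 804 = 2^2·201. Since 7031 ≡ 7 (mod 8), (2|7031) = +1, and (2|7031)^2 = +1. Now have (201|7031).
201 ≡ 1 (mod 4), so quadratic reciprocity gives (201|7031) = (7031|201). Reduce: 7031 ≡ 197 (mod 201). Now have (197|201).
197 ≡ 1 (mod 4), so quadratic reciprocity gives (197|201) = (201|197). Reduce: 201 ≡ 4 (mod 197). Now have (4|197).
Factor out 2: 4 = 2^2. Since 197 ≡ 5 (mod 8), (2|197) = -1, and (2|197)^2 = +1. Now have (1|197).
(1|197) = 1. Collecting the sign factors: 1.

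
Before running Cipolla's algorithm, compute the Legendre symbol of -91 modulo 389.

Pull out -1: (-91 / 389) = (-1 / 389)·(91 / 389). Since 389 ≡ 1 (mod 4), (-1 / 389) = +1. Now have (91 / 389).
389 ≡ 1 (mod 4), so quadratic reciprocity gives (91 / 389) = (389 / 91). Reduce: 389 ≡ 25 (mod 91). Now have (25 / 91).
25 ≡ 1 (mod 4), so quadratic reciprocity gives (25 / 91) = (91 / 25). Reduce: 91 ≡ 16 (mod 25). Now have (16 / 25).
Factor out 2: 16 = 2^4. Since 25 ≡ 1 (mod 8), (2 / 25) = +1, and (2 / 25)^4 = +1. Now have (1 / 25).
(1 / 25) = 1. Collecting the sign factors: 1.

1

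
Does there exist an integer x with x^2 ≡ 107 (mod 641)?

641 ≡ 1 (mod 4), so quadratic reciprocity gives (107/641) = (641/107). Reduce: 641 ≡ 106 (mod 107). Now have (106/107).
Factor out 2: 106 = 2·53. Since 107 ≡ 3 (mod 8), (2/107) = -1. Now have -(53/107).
53 ≡ 1 (mod 4), so quadratic reciprocity gives (53/107) = (107/53). Reduce: 107 ≡ 1 (mod 53). Now have -(1/53).
(1/53) = 1. Collecting the sign factors: -1.
(107/641) = -1, and 641 is prime, so 107 is not a quadratic residue mod 641.

no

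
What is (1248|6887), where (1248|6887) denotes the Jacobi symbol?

Factor out 2: 1248 = 2^5·39. Since 6887 ≡ 7 (mod 8), (2|6887) = +1, and (2|6887)^5 = +1. Now have (39|6887).
Both 39 ≡ 3 and 6887 ≡ 3 (mod 4), so reciprocity gives (39|6887) = -(6887|39). Reduce: 6887 ≡ 23 (mod 39). Now have -(23|39).
Both 23 ≡ 3 and 39 ≡ 3 (mod 4), so reciprocity gives (23|39) = -(39|23). Reduce: 39 ≡ 16 (mod 23). Now have (16|23).
Factor out 2: 16 = 2^4. Since 23 ≡ 7 (mod 8), (2|23) = +1, and (2|23)^4 = +1. Now have (1|23).
(1|23) = 1. Collecting the sign factors: 1.

1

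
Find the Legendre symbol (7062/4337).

(7062/4337)
  = (2725/4337)    [7062 ≡ 2725 mod 4337]
  = (4337/2725)    [QR: 2725 ≡ 1 mod 4, sign kept]
  = (1612/2725)    [4337 ≡ 1612 mod 2725]
  = (403/2725)    [2725 ≡ 5 mod 8 ⇒ (2/2725)^2 = +1]
  = (2725/403)    [QR: 2725 ≡ 1 mod 4, sign kept]
  = (307/403)    [2725 ≡ 307 mod 403]
  = -(403/307)    [QR: both ≡ 3 mod 4, sign flips]
  = -(96/307)    [403 ≡ 96 mod 307]
  = (3/307)    [307 ≡ 3 mod 8 ⇒ (2/307)^5 = -1]
  = -(307/3)    [QR: both ≡ 3 mod 4, sign flips]
  = -(1/3)    [307 ≡ 1 mod 3]
  = -1    [(1/3) = 1]

-1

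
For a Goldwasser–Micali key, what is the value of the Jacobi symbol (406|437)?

(406|437)
  = -(203|437)    [437 ≡ 5 mod 8 ⇒ (2|437) = -1]
  = -(437|203)    [QR: 437 ≡ 1 mod 4, sign kept]
  = -(31|203)    [437 ≡ 31 mod 203]
  = (203|31)    [QR: both ≡ 3 mod 4, sign flips]
  = (17|31)    [203 ≡ 17 mod 31]
  = (31|17)    [QR: 17 ≡ 1 mod 4, sign kept]
  = (14|17)    [31 ≡ 14 mod 17]
  = (7|17)    [17 ≡ 1 mod 8 ⇒ (2|17) = +1]
  = (17|7)    [QR: 17 ≡ 1 mod 4, sign kept]
  = (3|7)    [17 ≡ 3 mod 7]
  = -(7|3)    [QR: both ≡ 3 mod 4, sign flips]
  = -(1|3)    [7 ≡ 1 mod 3]
  = -1    [(1|3) = 1]

-1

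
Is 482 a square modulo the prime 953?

no

Factor out 2: 482 = 2·241. Since 953 ≡ 1 (mod 8), (2|953) = +1. Now have (241|953).
241 ≡ 1 (mod 4), so quadratic reciprocity gives (241|953) = (953|241). Reduce: 953 ≡ 230 (mod 241). Now have (230|241).
Factor out 2: 230 = 2·115. Since 241 ≡ 1 (mod 8), (2|241) = +1. Now have (115|241).
241 ≡ 1 (mod 4), so quadratic reciprocity gives (115|241) = (241|115). Reduce: 241 ≡ 11 (mod 115). Now have (11|115).
Both 11 ≡ 3 and 115 ≡ 3 (mod 4), so reciprocity gives (11|115) = -(115|11). Reduce: 115 ≡ 5 (mod 11). Now have -(5|11).
5 ≡ 1 (mod 4), so quadratic reciprocity gives (5|11) = (11|5). Reduce: 11 ≡ 1 (mod 5). Now have -(1|5).
(1|5) = 1. Collecting the sign factors: -1.
(482|953) = -1, and 953 is prime, so 482 is not a quadratic residue mod 953.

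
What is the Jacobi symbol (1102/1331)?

-1

Factor out 2: 1102 = 2·551. Since 1331 ≡ 3 (mod 8), (2/1331) = -1. Now have -(551/1331).
Both 551 ≡ 3 and 1331 ≡ 3 (mod 4), so reciprocity gives (551/1331) = -(1331/551). Reduce: 1331 ≡ 229 (mod 551). Now have (229/551).
229 ≡ 1 (mod 4), so quadratic reciprocity gives (229/551) = (551/229). Reduce: 551 ≡ 93 (mod 229). Now have (93/229).
93 ≡ 1 (mod 4), so quadratic reciprocity gives (93/229) = (229/93). Reduce: 229 ≡ 43 (mod 93). Now have (43/93).
93 ≡ 1 (mod 4), so quadratic reciprocity gives (43/93) = (93/43). Reduce: 93 ≡ 7 (mod 43). Now have (7/43).
Both 7 ≡ 3 and 43 ≡ 3 (mod 4), so reciprocity gives (7/43) = -(43/7). Reduce: 43 ≡ 1 (mod 7). Now have -(1/7).
(1/7) = 1. Collecting the sign factors: -1.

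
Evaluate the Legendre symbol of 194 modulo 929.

(194/929)
  = (97/929)    [929 ≡ 1 mod 8 ⇒ (2/929) = +1]
  = (929/97)    [QR: 97 ≡ 1 mod 4, sign kept]
  = (56/97)    [929 ≡ 56 mod 97]
  = (7/97)    [97 ≡ 1 mod 8 ⇒ (2/97)^3 = +1]
  = (97/7)    [QR: 97 ≡ 1 mod 4, sign kept]
  = (6/7)    [97 ≡ 6 mod 7]
  = (3/7)    [7 ≡ 7 mod 8 ⇒ (2/7) = +1]
  = -(7/3)    [QR: both ≡ 3 mod 4, sign flips]
  = -(1/3)    [7 ≡ 1 mod 3]
  = -1    [(1/3) = 1]

-1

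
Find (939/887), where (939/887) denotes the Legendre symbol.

1

Reduce the numerator: 939 ≡ 52 (mod 887), so (939/887) = (52/887).
Factor out 2: 52 = 2^2·13. Since 887 ≡ 7 (mod 8), (2/887) = +1, and (2/887)^2 = +1. Now have (13/887).
13 ≡ 1 (mod 4), so quadratic reciprocity gives (13/887) = (887/13). Reduce: 887 ≡ 3 (mod 13). Now have (3/13).
13 ≡ 1 (mod 4), so quadratic reciprocity gives (3/13) = (13/3). Reduce: 13 ≡ 1 (mod 3). Now have (1/3).
(1/3) = 1. Collecting the sign factors: 1.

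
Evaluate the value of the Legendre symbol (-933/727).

Pull out -1: (-933/727) = (-1/727)·(933/727). Since 727 ≡ 3 (mod 4), (-1/727) = -1. Now have -(933/727).
Reduce the numerator: 933 ≡ 206 (mod 727), so (933/727) = (206/727).
Factor out 2: 206 = 2·103. Since 727 ≡ 7 (mod 8), (2/727) = +1. Now have -(103/727).
Both 103 ≡ 3 and 727 ≡ 3 (mod 4), so reciprocity gives (103/727) = -(727/103). Reduce: 727 ≡ 6 (mod 103). Now have (6/103).
Factor out 2: 6 = 2·3. Since 103 ≡ 7 (mod 8), (2/103) = +1. Now have (3/103).
Both 3 ≡ 3 and 103 ≡ 3 (mod 4), so reciprocity gives (3/103) = -(103/3). Reduce: 103 ≡ 1 (mod 3). Now have -(1/3).
(1/3) = 1. Collecting the sign factors: -1.

-1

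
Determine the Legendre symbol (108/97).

Reduce the numerator: 108 ≡ 11 (mod 97), so (108/97) = (11/97).
97 ≡ 1 (mod 4), so quadratic reciprocity gives (11/97) = (97/11). Reduce: 97 ≡ 9 (mod 11). Now have (9/11).
9 ≡ 1 (mod 4), so quadratic reciprocity gives (9/11) = (11/9). Reduce: 11 ≡ 2 (mod 9). Now have (2/9).
Factor out 2: 2 = 2. Since 9 ≡ 1 (mod 8), (2/9) = +1. Now have (1/9).
(1/9) = 1. Collecting the sign factors: 1.

1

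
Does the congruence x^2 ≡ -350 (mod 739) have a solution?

no

(-350/739)
  = -(350/739)    [739 ≡ 3 mod 4 ⇒ (-1/739) = -1]
  = (175/739)    [739 ≡ 3 mod 8 ⇒ (2/739) = -1]
  = -(739/175)    [QR: both ≡ 3 mod 4, sign flips]
  = -(39/175)    [739 ≡ 39 mod 175]
  = (175/39)    [QR: both ≡ 3 mod 4, sign flips]
  = (19/39)    [175 ≡ 19 mod 39]
  = -(39/19)    [QR: both ≡ 3 mod 4, sign flips]
  = -(1/19)    [39 ≡ 1 mod 19]
  = -1    [(1/19) = 1]
The Legendre symbol is -1, so x^2 ≡ -350 (mod 739) has no solution.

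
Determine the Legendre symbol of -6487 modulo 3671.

-1

(-6487|3671)
  = (855|3671)    [-6487 ≡ 855 mod 3671]
  = -(3671|855)    [QR: both ≡ 3 mod 4, sign flips]
  = -(251|855)    [3671 ≡ 251 mod 855]
  = (855|251)    [QR: both ≡ 3 mod 4, sign flips]
  = (102|251)    [855 ≡ 102 mod 251]
  = -(51|251)    [251 ≡ 3 mod 8 ⇒ (2|251) = -1]
  = (251|51)    [QR: both ≡ 3 mod 4, sign flips]
  = (47|51)    [251 ≡ 47 mod 51]
  = -(51|47)    [QR: both ≡ 3 mod 4, sign flips]
  = -(4|47)    [51 ≡ 4 mod 47]
  = -(1|47)    [47 ≡ 7 mod 8 ⇒ (2|47)^2 = +1]
  = -1    [(1|47) = 1]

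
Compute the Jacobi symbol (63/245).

245 ≡ 1 (mod 4), so quadratic reciprocity gives (63/245) = (245/63). Reduce: 245 ≡ 56 (mod 63). Now have (56/63).
Factor out 2: 56 = 2^3·7. Since 63 ≡ 7 (mod 8), (2/63) = +1, and (2/63)^3 = +1. Now have (7/63).
Both 7 ≡ 3 and 63 ≡ 3 (mod 4), so reciprocity gives (7/63) = -(63/7). Reduce: 63 ≡ 0 (mod 7). Now have -(0/7).
The numerator is now 0 with denominator 7 > 1: the symbol is 0.

0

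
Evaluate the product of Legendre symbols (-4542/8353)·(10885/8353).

By multiplicativity, (-4542·10885/8353) = (-4542/8353)·(10885/8353).
First factor (-4542/8353):
Reduce the numerator: -4542 ≡ 3811 (mod 8353), so (-4542/8353) = (3811/8353).
8353 ≡ 1 (mod 4), so quadratic reciprocity gives (3811/8353) = (8353/3811). Reduce: 8353 ≡ 731 (mod 3811). Now have (731/3811).
Both 731 ≡ 3 and 3811 ≡ 3 (mod 4), so reciprocity gives (731/3811) = -(3811/731). Reduce: 3811 ≡ 156 (mod 731). Now have -(156/731).
Factor out 2: 156 = 2^2·39. Since 731 ≡ 3 (mod 8), (2/731) = -1, and (2/731)^2 = +1. Now have -(39/731).
Both 39 ≡ 3 and 731 ≡ 3 (mod 4), so reciprocity gives (39/731) = -(731/39). Reduce: 731 ≡ 29 (mod 39). Now have (29/39).
29 ≡ 1 (mod 4), so quadratic reciprocity gives (29/39) = (39/29). Reduce: 39 ≡ 10 (mod 29). Now have (10/29).
Factor out 2: 10 = 2·5. Since 29 ≡ 5 (mod 8), (2/29) = -1. Now have -(5/29).
5 ≡ 1 (mod 4), so quadratic reciprocity gives (5/29) = (29/5). Reduce: 29 ≡ 4 (mod 5). Now have -(4/5).
Factor out 2: 4 = 2^2. Since 5 ≡ 5 (mod 8), (2/5) = -1, and (2/5)^2 = +1. Now have -(1/5).
(1/5) = 1. Collecting the sign factors: -1.
Second factor (10885/8353):
Reduce the numerator: 10885 ≡ 2532 (mod 8353), so (10885/8353) = (2532/8353).
Factor out 2: 2532 = 2^2·633. Since 8353 ≡ 1 (mod 8), (2/8353) = +1, and (2/8353)^2 = +1. Now have (633/8353).
633 ≡ 1 (mod 4), so quadratic reciprocity gives (633/8353) = (8353/633). Reduce: 8353 ≡ 124 (mod 633). Now have (124/633).
Factor out 2: 124 = 2^2·31. Since 633 ≡ 1 (mod 8), (2/633) = +1, and (2/633)^2 = +1. Now have (31/633).
633 ≡ 1 (mod 4), so quadratic reciprocity gives (31/633) = (633/31). Reduce: 633 ≡ 13 (mod 31). Now have (13/31).
13 ≡ 1 (mod 4), so quadratic reciprocity gives (13/31) = (31/13). Reduce: 31 ≡ 5 (mod 13). Now have (5/13).
5 ≡ 1 (mod 4), so quadratic reciprocity gives (5/13) = (13/5). Reduce: 13 ≡ 3 (mod 5). Now have (3/5).
5 ≡ 1 (mod 4), so quadratic reciprocity gives (3/5) = (5/3). Reduce: 5 ≡ 2 (mod 3). Now have (2/3).
Factor out 2: 2 = 2. Since 3 ≡ 3 (mod 8), (2/3) = -1. Now have -(1/3).
(1/3) = 1. Collecting the sign factors: -1.
Product: (-1)·(-1) = 1.

1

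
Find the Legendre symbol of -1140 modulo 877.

(-1140|877)
  = (1140|877)    [877 ≡ 1 mod 4 ⇒ (-1|877) = +1]
  = (263|877)    [1140 ≡ 263 mod 877]
  = (877|263)    [QR: 877 ≡ 1 mod 4, sign kept]
  = (88|263)    [877 ≡ 88 mod 263]
  = (11|263)    [263 ≡ 7 mod 8 ⇒ (2|263)^3 = +1]
  = -(263|11)    [QR: both ≡ 3 mod 4, sign flips]
  = -(10|11)    [263 ≡ 10 mod 11]
  = (5|11)    [11 ≡ 3 mod 8 ⇒ (2|11) = -1]
  = (11|5)    [QR: 5 ≡ 1 mod 4, sign kept]
  = (1|5)    [11 ≡ 1 mod 5]
  = 1    [(1|5) = 1]

1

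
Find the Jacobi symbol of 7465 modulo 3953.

1

(7465|3953)
  = (3512|3953)    [7465 ≡ 3512 mod 3953]
  = (439|3953)    [3953 ≡ 1 mod 8 ⇒ (2|3953)^3 = +1]
  = (3953|439)    [QR: 3953 ≡ 1 mod 4, sign kept]
  = (2|439)    [3953 ≡ 2 mod 439]
  = (1|439)    [439 ≡ 7 mod 8 ⇒ (2|439) = +1]
  = 1    [(1|439) = 1]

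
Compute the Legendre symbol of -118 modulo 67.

(-118/67)
  = (16/67)    [-118 ≡ 16 mod 67]
  = (1/67)    [67 ≡ 3 mod 8 ⇒ (2/67)^4 = +1]
  = 1    [(1/67) = 1]

1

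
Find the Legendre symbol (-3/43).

(-3/43)
  = -(3/43)    [43 ≡ 3 mod 4 ⇒ (-1/43) = -1]
  = (43/3)    [QR: both ≡ 3 mod 4, sign flips]
  = (1/3)    [43 ≡ 1 mod 3]
  = 1    [(1/3) = 1]

1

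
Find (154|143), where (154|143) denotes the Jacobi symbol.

0

(154|143)
  = (11|143)    [154 ≡ 11 mod 143]
  = -(143|11)    [QR: both ≡ 3 mod 4, sign flips]
  = -(0|11)    [143 ≡ 0 mod 11]
  = 0    [numerator 0, gcd > 1]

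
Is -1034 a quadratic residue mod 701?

(-1034|701)
  = (1034|701)    [701 ≡ 1 mod 4 ⇒ (-1|701) = +1]
  = (333|701)    [1034 ≡ 333 mod 701]
  = (701|333)    [QR: 333 ≡ 1 mod 4, sign kept]
  = (35|333)    [701 ≡ 35 mod 333]
  = (333|35)    [QR: 333 ≡ 1 mod 4, sign kept]
  = (18|35)    [333 ≡ 18 mod 35]
  = -(9|35)    [35 ≡ 3 mod 8 ⇒ (2|35) = -1]
  = -(35|9)    [QR: 9 ≡ 1 mod 4, sign kept]
  = -(8|9)    [35 ≡ 8 mod 9]
  = -(1|9)    [9 ≡ 1 mod 8 ⇒ (2|9)^3 = +1]
  = -1    [(1|9) = 1]
(-1034|701) = -1, and 701 is prime, so -1034 is not a quadratic residue mod 701.

no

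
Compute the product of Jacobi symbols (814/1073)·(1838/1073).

By multiplicativity, (814·1838/1073) = (814/1073)·(1838/1073).
First factor (814/1073):
Factor out 2: 814 = 2·407. Since 1073 ≡ 1 (mod 8), (2/1073) = +1. Now have (407/1073).
1073 ≡ 1 (mod 4), so quadratic reciprocity gives (407/1073) = (1073/407). Reduce: 1073 ≡ 259 (mod 407). Now have (259/407).
Both 259 ≡ 3 and 407 ≡ 3 (mod 4), so reciprocity gives (259/407) = -(407/259). Reduce: 407 ≡ 148 (mod 259). Now have -(148/259).
Factor out 2: 148 = 2^2·37. Since 259 ≡ 3 (mod 8), (2/259) = -1, and (2/259)^2 = +1. Now have -(37/259).
37 ≡ 1 (mod 4), so quadratic reciprocity gives (37/259) = (259/37). Reduce: 259 ≡ 0 (mod 37). Now have -(0/37).
The numerator is now 0 with denominator 37 > 1: the symbol is 0.
Second factor (1838/1073):
Reduce the numerator: 1838 ≡ 765 (mod 1073), so (1838/1073) = (765/1073).
765 ≡ 1 (mod 4), so quadratic reciprocity gives (765/1073) = (1073/765). Reduce: 1073 ≡ 308 (mod 765). Now have (308/765).
Factor out 2: 308 = 2^2·77. Since 765 ≡ 5 (mod 8), (2/765) = -1, and (2/765)^2 = +1. Now have (77/765).
77 ≡ 1 (mod 4), so quadratic reciprocity gives (77/765) = (765/77). Reduce: 765 ≡ 72 (mod 77). Now have (72/77).
Factor out 2: 72 = 2^3·9. Since 77 ≡ 5 (mod 8), (2/77) = -1, and (2/77)^3 = -1. Now have -(9/77).
9 ≡ 1 (mod 4), so quadratic reciprocity gives (9/77) = (77/9). Reduce: 77 ≡ 5 (mod 9). Now have -(5/9).
5 ≡ 1 (mod 4), so quadratic reciprocity gives (5/9) = (9/5). Reduce: 9 ≡ 4 (mod 5). Now have -(4/5).
Factor out 2: 4 = 2^2. Since 5 ≡ 5 (mod 8), (2/5) = -1, and (2/5)^2 = +1. Now have -(1/5).
(1/5) = 1. Collecting the sign factors: -1.
Product: (0)·(-1) = 0.

0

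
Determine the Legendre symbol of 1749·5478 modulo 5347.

-1

By multiplicativity, (1749·5478|5347) = (1749|5347)·(5478|5347).
First factor (1749|5347):
(1749|5347)
  = (5347|1749)    [QR: 1749 ≡ 1 mod 4, sign kept]
  = (100|1749)    [5347 ≡ 100 mod 1749]
  = (25|1749)    [1749 ≡ 5 mod 8 ⇒ (2|1749)^2 = +1]
  = (1749|25)    [QR: 25 ≡ 1 mod 4, sign kept]
  = (24|25)    [1749 ≡ 24 mod 25]
  = (3|25)    [25 ≡ 1 mod 8 ⇒ (2|25)^3 = +1]
  = (25|3)    [QR: 25 ≡ 1 mod 4, sign kept]
  = (1|3)    [25 ≡ 1 mod 3]
  = 1    [(1|3) = 1]
Second factor (5478|5347):
(5478|5347)
  = (131|5347)    [5478 ≡ 131 mod 5347]
  = -(5347|131)    [QR: both ≡ 3 mod 4, sign flips]
  = -(107|131)    [5347 ≡ 107 mod 131]
  = (131|107)    [QR: both ≡ 3 mod 4, sign flips]
  = (24|107)    [131 ≡ 24 mod 107]
  = -(3|107)    [107 ≡ 3 mod 8 ⇒ (2|107)^3 = -1]
  = (107|3)    [QR: both ≡ 3 mod 4, sign flips]
  = (2|3)    [107 ≡ 2 mod 3]
  = -(1|3)    [3 ≡ 3 mod 8 ⇒ (2|3) = -1]
  = -1    [(1|3) = 1]
Product: (1)·(-1) = -1.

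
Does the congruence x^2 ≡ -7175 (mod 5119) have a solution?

no

(-7175/5119)
  = -(7175/5119)    [5119 ≡ 3 mod 4 ⇒ (-1/5119) = -1]
  = -(2056/5119)    [7175 ≡ 2056 mod 5119]
  = -(257/5119)    [5119 ≡ 7 mod 8 ⇒ (2/5119)^3 = +1]
  = -(5119/257)    [QR: 257 ≡ 1 mod 4, sign kept]
  = -(236/257)    [5119 ≡ 236 mod 257]
  = -(59/257)    [257 ≡ 1 mod 8 ⇒ (2/257)^2 = +1]
  = -(257/59)    [QR: 257 ≡ 1 mod 4, sign kept]
  = -(21/59)    [257 ≡ 21 mod 59]
  = -(59/21)    [QR: 21 ≡ 1 mod 4, sign kept]
  = -(17/21)    [59 ≡ 17 mod 21]
  = -(21/17)    [QR: 17 ≡ 1 mod 4, sign kept]
  = -(4/17)    [21 ≡ 4 mod 17]
  = -(1/17)    [17 ≡ 1 mod 8 ⇒ (2/17)^2 = +1]
  = -1    [(1/17) = 1]
The Legendre symbol is -1, so x^2 ≡ -7175 (mod 5119) has no solution.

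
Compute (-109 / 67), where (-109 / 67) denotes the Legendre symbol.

(-109 / 67)
  = (25 / 67)    [-109 ≡ 25 mod 67]
  = (67 / 25)    [QR: 25 ≡ 1 mod 4, sign kept]
  = (17 / 25)    [67 ≡ 17 mod 25]
  = (25 / 17)    [QR: 17 ≡ 1 mod 4, sign kept]
  = (8 / 17)    [25 ≡ 8 mod 17]
  = (1 / 17)    [17 ≡ 1 mod 8 ⇒ (2 / 17)^3 = +1]
  = 1    [(1 / 17) = 1]

1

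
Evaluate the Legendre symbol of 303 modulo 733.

-1

733 ≡ 1 (mod 4), so quadratic reciprocity gives (303|733) = (733|303). Reduce: 733 ≡ 127 (mod 303). Now have (127|303).
Both 127 ≡ 3 and 303 ≡ 3 (mod 4), so reciprocity gives (127|303) = -(303|127). Reduce: 303 ≡ 49 (mod 127). Now have -(49|127).
49 ≡ 1 (mod 4), so quadratic reciprocity gives (49|127) = (127|49). Reduce: 127 ≡ 29 (mod 49). Now have -(29|49).
29 ≡ 1 (mod 4), so quadratic reciprocity gives (29|49) = (49|29). Reduce: 49 ≡ 20 (mod 29). Now have -(20|29).
Factor out 2: 20 = 2^2·5. Since 29 ≡ 5 (mod 8), (2|29) = -1, and (2|29)^2 = +1. Now have -(5|29).
5 ≡ 1 (mod 4), so quadratic reciprocity gives (5|29) = (29|5). Reduce: 29 ≡ 4 (mod 5). Now have -(4|5).
Factor out 2: 4 = 2^2. Since 5 ≡ 5 (mod 8), (2|5) = -1, and (2|5)^2 = +1. Now have -(1|5).
(1|5) = 1. Collecting the sign factors: -1.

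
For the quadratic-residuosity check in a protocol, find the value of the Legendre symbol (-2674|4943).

Reduce the numerator: -2674 ≡ 2269 (mod 4943), so (-2674|4943) = (2269|4943).
2269 ≡ 1 (mod 4), so quadratic reciprocity gives (2269|4943) = (4943|2269). Reduce: 4943 ≡ 405 (mod 2269). Now have (405|2269).
405 ≡ 1 (mod 4), so quadratic reciprocity gives (405|2269) = (2269|405). Reduce: 2269 ≡ 244 (mod 405). Now have (244|405).
Factor out 2: 244 = 2^2·61. Since 405 ≡ 5 (mod 8), (2|405) = -1, and (2|405)^2 = +1. Now have (61|405).
61 ≡ 1 (mod 4), so quadratic reciprocity gives (61|405) = (405|61). Reduce: 405 ≡ 39 (mod 61). Now have (39|61).
61 ≡ 1 (mod 4), so quadratic reciprocity gives (39|61) = (61|39). Reduce: 61 ≡ 22 (mod 39). Now have (22|39).
Factor out 2: 22 = 2·11. Since 39 ≡ 7 (mod 8), (2|39) = +1. Now have (11|39).
Both 11 ≡ 3 and 39 ≡ 3 (mod 4), so reciprocity gives (11|39) = -(39|11). Reduce: 39 ≡ 6 (mod 11). Now have -(6|11).
Factor out 2: 6 = 2·3. Since 11 ≡ 3 (mod 8), (2|11) = -1. Now have (3|11).
Both 3 ≡ 3 and 11 ≡ 3 (mod 4), so reciprocity gives (3|11) = -(11|3). Reduce: 11 ≡ 2 (mod 3). Now have -(2|3).
Factor out 2: 2 = 2. Since 3 ≡ 3 (mod 8), (2|3) = -1. Now have (1|3).
(1|3) = 1. Collecting the sign factors: 1.

1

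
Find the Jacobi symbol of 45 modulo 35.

0

(45/35)
  = (10/35)    [45 ≡ 10 mod 35]
  = -(5/35)    [35 ≡ 3 mod 8 ⇒ (2/35) = -1]
  = -(35/5)    [QR: 5 ≡ 1 mod 4, sign kept]
  = -(0/5)    [35 ≡ 0 mod 5]
  = 0    [numerator 0, gcd > 1]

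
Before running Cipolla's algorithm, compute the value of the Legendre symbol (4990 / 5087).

-1

(4990 / 5087)
  = (2495 / 5087)    [5087 ≡ 7 mod 8 ⇒ (2 / 5087) = +1]
  = -(5087 / 2495)    [QR: both ≡ 3 mod 4, sign flips]
  = -(97 / 2495)    [5087 ≡ 97 mod 2495]
  = -(2495 / 97)    [QR: 97 ≡ 1 mod 4, sign kept]
  = -(70 / 97)    [2495 ≡ 70 mod 97]
  = -(35 / 97)    [97 ≡ 1 mod 8 ⇒ (2 / 97) = +1]
  = -(97 / 35)    [QR: 97 ≡ 1 mod 4, sign kept]
  = -(27 / 35)    [97 ≡ 27 mod 35]
  = (35 / 27)    [QR: both ≡ 3 mod 4, sign flips]
  = (8 / 27)    [35 ≡ 8 mod 27]
  = -(1 / 27)    [27 ≡ 3 mod 8 ⇒ (2 / 27)^3 = -1]
  = -1    [(1 / 27) = 1]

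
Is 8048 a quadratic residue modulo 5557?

Reduce the numerator: 8048 ≡ 2491 (mod 5557), so (8048/5557) = (2491/5557).
5557 ≡ 1 (mod 4), so quadratic reciprocity gives (2491/5557) = (5557/2491). Reduce: 5557 ≡ 575 (mod 2491). Now have (575/2491).
Both 575 ≡ 3 and 2491 ≡ 3 (mod 4), so reciprocity gives (575/2491) = -(2491/575). Reduce: 2491 ≡ 191 (mod 575). Now have -(191/575).
Both 191 ≡ 3 and 575 ≡ 3 (mod 4), so reciprocity gives (191/575) = -(575/191). Reduce: 575 ≡ 2 (mod 191). Now have (2/191).
Factor out 2: 2 = 2. Since 191 ≡ 7 (mod 8), (2/191) = +1. Now have (1/191).
(1/191) = 1. Collecting the sign factors: 1.
The Legendre symbol is 1, so x^2 ≡ 8048 (mod 5557) has solution.

yes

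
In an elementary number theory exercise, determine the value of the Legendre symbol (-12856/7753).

(-12856/7753)
  = (12856/7753)    [7753 ≡ 1 mod 4 ⇒ (-1/7753) = +1]
  = (5103/7753)    [12856 ≡ 5103 mod 7753]
  = (7753/5103)    [QR: 7753 ≡ 1 mod 4, sign kept]
  = (2650/5103)    [7753 ≡ 2650 mod 5103]
  = (1325/5103)    [5103 ≡ 7 mod 8 ⇒ (2/5103) = +1]
  = (5103/1325)    [QR: 1325 ≡ 1 mod 4, sign kept]
  = (1128/1325)    [5103 ≡ 1128 mod 1325]
  = -(141/1325)    [1325 ≡ 5 mod 8 ⇒ (2/1325)^3 = -1]
  = -(1325/141)    [QR: 141 ≡ 1 mod 4, sign kept]
  = -(56/141)    [1325 ≡ 56 mod 141]
  = (7/141)    [141 ≡ 5 mod 8 ⇒ (2/141)^3 = -1]
  = (141/7)    [QR: 141 ≡ 1 mod 4, sign kept]
  = (1/7)    [141 ≡ 1 mod 7]
  = 1    [(1/7) = 1]

1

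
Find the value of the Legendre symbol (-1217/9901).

Reduce the numerator: -1217 ≡ 8684 (mod 9901), so (-1217/9901) = (8684/9901).
Factor out 2: 8684 = 2^2·2171. Since 9901 ≡ 5 (mod 8), (2/9901) = -1, and (2/9901)^2 = +1. Now have (2171/9901).
9901 ≡ 1 (mod 4), so quadratic reciprocity gives (2171/9901) = (9901/2171). Reduce: 9901 ≡ 1217 (mod 2171). Now have (1217/2171).
1217 ≡ 1 (mod 4), so quadratic reciprocity gives (1217/2171) = (2171/1217). Reduce: 2171 ≡ 954 (mod 1217). Now have (954/1217).
Factor out 2: 954 = 2·477. Since 1217 ≡ 1 (mod 8), (2/1217) = +1. Now have (477/1217).
477 ≡ 1 (mod 4), so quadratic reciprocity gives (477/1217) = (1217/477). Reduce: 1217 ≡ 263 (mod 477). Now have (263/477).
477 ≡ 1 (mod 4), so quadratic reciprocity gives (263/477) = (477/263). Reduce: 477 ≡ 214 (mod 263). Now have (214/263).
Factor out 2: 214 = 2·107. Since 263 ≡ 7 (mod 8), (2/263) = +1. Now have (107/263).
Both 107 ≡ 3 and 263 ≡ 3 (mod 4), so reciprocity gives (107/263) = -(263/107). Reduce: 263 ≡ 49 (mod 107). Now have -(49/107).
49 ≡ 1 (mod 4), so quadratic reciprocity gives (49/107) = (107/49). Reduce: 107 ≡ 9 (mod 49). Now have -(9/49).
9 ≡ 1 (mod 4), so quadratic reciprocity gives (9/49) = (49/9). Reduce: 49 ≡ 4 (mod 9). Now have -(4/9).
Factor out 2: 4 = 2^2. Since 9 ≡ 1 (mod 8), (2/9) = +1, and (2/9)^2 = +1. Now have -(1/9).
(1/9) = 1. Collecting the sign factors: -1.

-1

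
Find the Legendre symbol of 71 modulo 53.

Reduce the numerator: 71 ≡ 18 (mod 53), so (71|53) = (18|53).
Factor out 2: 18 = 2·9. Since 53 ≡ 5 (mod 8), (2|53) = -1. Now have -(9|53).
9 ≡ 1 (mod 4), so quadratic reciprocity gives (9|53) = (53|9). Reduce: 53 ≡ 8 (mod 9). Now have -(8|9).
Factor out 2: 8 = 2^3. Since 9 ≡ 1 (mod 8), (2|9) = +1, and (2|9)^3 = +1. Now have -(1|9).
(1|9) = 1. Collecting the sign factors: -1.

-1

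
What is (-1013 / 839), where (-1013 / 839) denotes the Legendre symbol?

Reduce the numerator: -1013 ≡ 665 (mod 839), so (-1013 / 839) = (665 / 839).
665 ≡ 1 (mod 4), so quadratic reciprocity gives (665 / 839) = (839 / 665). Reduce: 839 ≡ 174 (mod 665). Now have (174 / 665).
Factor out 2: 174 = 2·87. Since 665 ≡ 1 (mod 8), (2 / 665) = +1. Now have (87 / 665).
665 ≡ 1 (mod 4), so quadratic reciprocity gives (87 / 665) = (665 / 87). Reduce: 665 ≡ 56 (mod 87). Now have (56 / 87).
Factor out 2: 56 = 2^3·7. Since 87 ≡ 7 (mod 8), (2 / 87) = +1, and (2 / 87)^3 = +1. Now have (7 / 87).
Both 7 ≡ 3 and 87 ≡ 3 (mod 4), so reciprocity gives (7 / 87) = -(87 / 7). Reduce: 87 ≡ 3 (mod 7). Now have -(3 / 7).
Both 3 ≡ 3 and 7 ≡ 3 (mod 4), so reciprocity gives (3 / 7) = -(7 / 3). Reduce: 7 ≡ 1 (mod 3). Now have (1 / 3).
(1 / 3) = 1. Collecting the sign factors: 1.

1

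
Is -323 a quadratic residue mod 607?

Pull out -1: (-323|607) = (-1|607)·(323|607). Since 607 ≡ 3 (mod 4), (-1|607) = -1. Now have -(323|607).
Both 323 ≡ 3 and 607 ≡ 3 (mod 4), so reciprocity gives (323|607) = -(607|323). Reduce: 607 ≡ 284 (mod 323). Now have (284|323).
Factor out 2: 284 = 2^2·71. Since 323 ≡ 3 (mod 8), (2|323) = -1, and (2|323)^2 = +1. Now have (71|323).
Both 71 ≡ 3 and 323 ≡ 3 (mod 4), so reciprocity gives (71|323) = -(323|71). Reduce: 323 ≡ 39 (mod 71). Now have -(39|71).
Both 39 ≡ 3 and 71 ≡ 3 (mod 4), so reciprocity gives (39|71) = -(71|39). Reduce: 71 ≡ 32 (mod 39). Now have (32|39).
Factor out 2: 32 = 2^5. Since 39 ≡ 7 (mod 8), (2|39) = +1, and (2|39)^5 = +1. Now have (1|39).
(1|39) = 1. Collecting the sign factors: 1.
(-323|607) = 1, and 607 is prime, so -323 is a quadratic residue mod 607.

yes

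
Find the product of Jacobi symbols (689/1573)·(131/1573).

By multiplicativity, (689·131/1573) = (689/1573)·(131/1573).
First factor (689/1573):
689 ≡ 1 (mod 4), so quadratic reciprocity gives (689/1573) = (1573/689). Reduce: 1573 ≡ 195 (mod 689). Now have (195/689).
689 ≡ 1 (mod 4), so quadratic reciprocity gives (195/689) = (689/195). Reduce: 689 ≡ 104 (mod 195). Now have (104/195).
Factor out 2: 104 = 2^3·13. Since 195 ≡ 3 (mod 8), (2/195) = -1, and (2/195)^3 = -1. Now have -(13/195).
13 ≡ 1 (mod 4), so quadratic reciprocity gives (13/195) = (195/13). Reduce: 195 ≡ 0 (mod 13). Now have -(0/13).
The numerator is now 0 with denominator 13 > 1: the symbol is 0.
Second factor (131/1573):
1573 ≡ 1 (mod 4), so quadratic reciprocity gives (131/1573) = (1573/131). Reduce: 1573 ≡ 1 (mod 131). Now have (1/131).
(1/131) = 1. Collecting the sign factors: 1.
Product: (0)·(1) = 0.

0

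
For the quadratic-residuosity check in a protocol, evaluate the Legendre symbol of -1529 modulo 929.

-1

(-1529 / 929)
  = (329 / 929)    [-1529 ≡ 329 mod 929]
  = (929 / 329)    [QR: 329 ≡ 1 mod 4, sign kept]
  = (271 / 329)    [929 ≡ 271 mod 329]
  = (329 / 271)    [QR: 329 ≡ 1 mod 4, sign kept]
  = (58 / 271)    [329 ≡ 58 mod 271]
  = (29 / 271)    [271 ≡ 7 mod 8 ⇒ (2 / 271) = +1]
  = (271 / 29)    [QR: 29 ≡ 1 mod 4, sign kept]
  = (10 / 29)    [271 ≡ 10 mod 29]
  = -(5 / 29)    [29 ≡ 5 mod 8 ⇒ (2 / 29) = -1]
  = -(29 / 5)    [QR: 5 ≡ 1 mod 4, sign kept]
  = -(4 / 5)    [29 ≡ 4 mod 5]
  = -(1 / 5)    [5 ≡ 5 mod 8 ⇒ (2 / 5)^2 = +1]
  = -1    [(1 / 5) = 1]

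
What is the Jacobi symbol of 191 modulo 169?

(191/169)
  = (22/169)    [191 ≡ 22 mod 169]
  = (11/169)    [169 ≡ 1 mod 8 ⇒ (2/169) = +1]
  = (169/11)    [QR: 169 ≡ 1 mod 4, sign kept]
  = (4/11)    [169 ≡ 4 mod 11]
  = (1/11)    [11 ≡ 3 mod 8 ⇒ (2/11)^2 = +1]
  = 1    [(1/11) = 1]

1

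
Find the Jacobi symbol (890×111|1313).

-1

By multiplicativity, (890·111|1313) = (890|1313)·(111|1313).
First factor (890|1313):
Factor out 2: 890 = 2·445. Since 1313 ≡ 1 (mod 8), (2|1313) = +1. Now have (445|1313).
445 ≡ 1 (mod 4), so quadratic reciprocity gives (445|1313) = (1313|445). Reduce: 1313 ≡ 423 (mod 445). Now have (423|445).
445 ≡ 1 (mod 4), so quadratic reciprocity gives (423|445) = (445|423). Reduce: 445 ≡ 22 (mod 423). Now have (22|423).
Factor out 2: 22 = 2·11. Since 423 ≡ 7 (mod 8), (2|423) = +1. Now have (11|423).
Both 11 ≡ 3 and 423 ≡ 3 (mod 4), so reciprocity gives (11|423) = -(423|11). Reduce: 423 ≡ 5 (mod 11). Now have -(5|11).
5 ≡ 1 (mod 4), so quadratic reciprocity gives (5|11) = (11|5). Reduce: 11 ≡ 1 (mod 5). Now have -(1|5).
(1|5) = 1. Collecting the sign factors: -1.
Second factor (111|1313):
1313 ≡ 1 (mod 4), so quadratic reciprocity gives (111|1313) = (1313|111). Reduce: 1313 ≡ 92 (mod 111). Now have (92|111).
Factor out 2: 92 = 2^2·23. Since 111 ≡ 7 (mod 8), (2|111) = +1, and (2|111)^2 = +1. Now have (23|111).
Both 23 ≡ 3 and 111 ≡ 3 (mod 4), so reciprocity gives (23|111) = -(111|23). Reduce: 111 ≡ 19 (mod 23). Now have -(19|23).
Both 19 ≡ 3 and 23 ≡ 3 (mod 4), so reciprocity gives (19|23) = -(23|19). Reduce: 23 ≡ 4 (mod 19). Now have (4|19).
Factor out 2: 4 = 2^2. Since 19 ≡ 3 (mod 8), (2|19) = -1, and (2|19)^2 = +1. Now have (1|19).
(1|19) = 1. Collecting the sign factors: 1.
Product: (-1)·(1) = -1.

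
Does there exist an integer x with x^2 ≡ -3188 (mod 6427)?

yes

Pull out -1: (-3188/6427) = (-1/6427)·(3188/6427). Since 6427 ≡ 3 (mod 4), (-1/6427) = -1. Now have -(3188/6427).
Factor out 2: 3188 = 2^2·797. Since 6427 ≡ 3 (mod 8), (2/6427) = -1, and (2/6427)^2 = +1. Now have -(797/6427).
797 ≡ 1 (mod 4), so quadratic reciprocity gives (797/6427) = (6427/797). Reduce: 6427 ≡ 51 (mod 797). Now have -(51/797).
797 ≡ 1 (mod 4), so quadratic reciprocity gives (51/797) = (797/51). Reduce: 797 ≡ 32 (mod 51). Now have -(32/51).
Factor out 2: 32 = 2^5. Since 51 ≡ 3 (mod 8), (2/51) = -1, and (2/51)^5 = -1. Now have (1/51).
(1/51) = 1. Collecting the sign factors: 1.
The Legendre symbol is 1, so x^2 ≡ -3188 (mod 6427) has solution.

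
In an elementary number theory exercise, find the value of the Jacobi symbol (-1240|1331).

1

Reduce the numerator: -1240 ≡ 91 (mod 1331), so (-1240|1331) = (91|1331).
Both 91 ≡ 3 and 1331 ≡ 3 (mod 4), so reciprocity gives (91|1331) = -(1331|91). Reduce: 1331 ≡ 57 (mod 91). Now have -(57|91).
57 ≡ 1 (mod 4), so quadratic reciprocity gives (57|91) = (91|57). Reduce: 91 ≡ 34 (mod 57). Now have -(34|57).
Factor out 2: 34 = 2·17. Since 57 ≡ 1 (mod 8), (2|57) = +1. Now have -(17|57).
17 ≡ 1 (mod 4), so quadratic reciprocity gives (17|57) = (57|17). Reduce: 57 ≡ 6 (mod 17). Now have -(6|17).
Factor out 2: 6 = 2·3. Since 17 ≡ 1 (mod 8), (2|17) = +1. Now have -(3|17).
17 ≡ 1 (mod 4), so quadratic reciprocity gives (3|17) = (17|3). Reduce: 17 ≡ 2 (mod 3). Now have -(2|3).
Factor out 2: 2 = 2. Since 3 ≡ 3 (mod 8), (2|3) = -1. Now have (1|3).
(1|3) = 1. Collecting the sign factors: 1.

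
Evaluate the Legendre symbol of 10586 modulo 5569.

1

Reduce the numerator: 10586 ≡ 5017 (mod 5569), so (10586/5569) = (5017/5569).
5017 ≡ 1 (mod 4), so quadratic reciprocity gives (5017/5569) = (5569/5017). Reduce: 5569 ≡ 552 (mod 5017). Now have (552/5017).
Factor out 2: 552 = 2^3·69. Since 5017 ≡ 1 (mod 8), (2/5017) = +1, and (2/5017)^3 = +1. Now have (69/5017).
69 ≡ 1 (mod 4), so quadratic reciprocity gives (69/5017) = (5017/69). Reduce: 5017 ≡ 49 (mod 69). Now have (49/69).
49 ≡ 1 (mod 4), so quadratic reciprocity gives (49/69) = (69/49). Reduce: 69 ≡ 20 (mod 49). Now have (20/49).
Factor out 2: 20 = 2^2·5. Since 49 ≡ 1 (mod 8), (2/49) = +1, and (2/49)^2 = +1. Now have (5/49).
5 ≡ 1 (mod 4), so quadratic reciprocity gives (5/49) = (49/5). Reduce: 49 ≡ 4 (mod 5). Now have (4/5).
Factor out 2: 4 = 2^2. Since 5 ≡ 5 (mod 8), (2/5) = -1, and (2/5)^2 = +1. Now have (1/5).
(1/5) = 1. Collecting the sign factors: 1.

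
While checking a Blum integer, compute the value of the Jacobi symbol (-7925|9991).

1

Reduce the numerator: -7925 ≡ 2066 (mod 9991), so (-7925|9991) = (2066|9991).
Factor out 2: 2066 = 2·1033. Since 9991 ≡ 7 (mod 8), (2|9991) = +1. Now have (1033|9991).
1033 ≡ 1 (mod 4), so quadratic reciprocity gives (1033|9991) = (9991|1033). Reduce: 9991 ≡ 694 (mod 1033). Now have (694|1033).
Factor out 2: 694 = 2·347. Since 1033 ≡ 1 (mod 8), (2|1033) = +1. Now have (347|1033).
1033 ≡ 1 (mod 4), so quadratic reciprocity gives (347|1033) = (1033|347). Reduce: 1033 ≡ 339 (mod 347). Now have (339|347).
Both 339 ≡ 3 and 347 ≡ 3 (mod 4), so reciprocity gives (339|347) = -(347|339). Reduce: 347 ≡ 8 (mod 339). Now have -(8|339).
Factor out 2: 8 = 2^3. Since 339 ≡ 3 (mod 8), (2|339) = -1, and (2|339)^3 = -1. Now have (1|339).
(1|339) = 1. Collecting the sign factors: 1.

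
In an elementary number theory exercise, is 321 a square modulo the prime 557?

(321/557)
  = (557/321)    [QR: 321 ≡ 1 mod 4, sign kept]
  = (236/321)    [557 ≡ 236 mod 321]
  = (59/321)    [321 ≡ 1 mod 8 ⇒ (2/321)^2 = +1]
  = (321/59)    [QR: 321 ≡ 1 mod 4, sign kept]
  = (26/59)    [321 ≡ 26 mod 59]
  = -(13/59)    [59 ≡ 3 mod 8 ⇒ (2/59) = -1]
  = -(59/13)    [QR: 13 ≡ 1 mod 4, sign kept]
  = -(7/13)    [59 ≡ 7 mod 13]
  = -(13/7)    [QR: 13 ≡ 1 mod 4, sign kept]
  = -(6/7)    [13 ≡ 6 mod 7]
  = -(3/7)    [7 ≡ 7 mod 8 ⇒ (2/7) = +1]
  = (7/3)    [QR: both ≡ 3 mod 4, sign flips]
  = (1/3)    [7 ≡ 1 mod 3]
  = 1    [(1/3) = 1]
(321/557) = 1, and 557 is prime, so 321 is a quadratic residue mod 557.

yes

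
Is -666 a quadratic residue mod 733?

Reduce the numerator: -666 ≡ 67 (mod 733), so (-666/733) = (67/733).
733 ≡ 1 (mod 4), so quadratic reciprocity gives (67/733) = (733/67). Reduce: 733 ≡ 63 (mod 67). Now have (63/67).
Both 63 ≡ 3 and 67 ≡ 3 (mod 4), so reciprocity gives (63/67) = -(67/63). Reduce: 67 ≡ 4 (mod 63). Now have -(4/63).
Factor out 2: 4 = 2^2. Since 63 ≡ 7 (mod 8), (2/63) = +1, and (2/63)^2 = +1. Now have -(1/63).
(1/63) = 1. Collecting the sign factors: -1.
The Legendre symbol is -1, so x^2 ≡ -666 (mod 733) has no solution.

no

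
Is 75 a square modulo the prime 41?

no

Reduce the numerator: 75 ≡ 34 (mod 41), so (75|41) = (34|41).
Factor out 2: 34 = 2·17. Since 41 ≡ 1 (mod 8), (2|41) = +1. Now have (17|41).
17 ≡ 1 (mod 4), so quadratic reciprocity gives (17|41) = (41|17). Reduce: 41 ≡ 7 (mod 17). Now have (7|17).
17 ≡ 1 (mod 4), so quadratic reciprocity gives (7|17) = (17|7). Reduce: 17 ≡ 3 (mod 7). Now have (3|7).
Both 3 ≡ 3 and 7 ≡ 3 (mod 4), so reciprocity gives (3|7) = -(7|3). Reduce: 7 ≡ 1 (mod 3). Now have -(1|3).
(1|3) = 1. Collecting the sign factors: -1.
(75|41) = -1, and 41 is prime, so 75 is not a quadratic residue mod 41.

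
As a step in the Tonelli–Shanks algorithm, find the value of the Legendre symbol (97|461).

(97|461)
  = (461|97)    [QR: 97 ≡ 1 mod 4, sign kept]
  = (73|97)    [461 ≡ 73 mod 97]
  = (97|73)    [QR: 73 ≡ 1 mod 4, sign kept]
  = (24|73)    [97 ≡ 24 mod 73]
  = (3|73)    [73 ≡ 1 mod 8 ⇒ (2|73)^3 = +1]
  = (73|3)    [QR: 73 ≡ 1 mod 4, sign kept]
  = (1|3)    [73 ≡ 1 mod 3]
  = 1    [(1|3) = 1]

1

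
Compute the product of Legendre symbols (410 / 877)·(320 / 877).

By multiplicativity, (410·320 / 877) = (410 / 877)·(320 / 877).
First factor (410 / 877):
(410 / 877)
  = -(205 / 877)    [877 ≡ 5 mod 8 ⇒ (2 / 877) = -1]
  = -(877 / 205)    [QR: 205 ≡ 1 mod 4, sign kept]
  = -(57 / 205)    [877 ≡ 57 mod 205]
  = -(205 / 57)    [QR: 57 ≡ 1 mod 4, sign kept]
  = -(34 / 57)    [205 ≡ 34 mod 57]
  = -(17 / 57)    [57 ≡ 1 mod 8 ⇒ (2 / 57) = +1]
  = -(57 / 17)    [QR: 17 ≡ 1 mod 4, sign kept]
  = -(6 / 17)    [57 ≡ 6 mod 17]
  = -(3 / 17)    [17 ≡ 1 mod 8 ⇒ (2 / 17) = +1]
  = -(17 / 3)    [QR: 17 ≡ 1 mod 4, sign kept]
  = -(2 / 3)    [17 ≡ 2 mod 3]
  = (1 / 3)    [3 ≡ 3 mod 8 ⇒ (2 / 3) = -1]
  = 1    [(1 / 3) = 1]
Second factor (320 / 877):
(320 / 877)
  = (5 / 877)    [877 ≡ 5 mod 8 ⇒ (2 / 877)^6 = +1]
  = (877 / 5)    [QR: 5 ≡ 1 mod 4, sign kept]
  = (2 / 5)    [877 ≡ 2 mod 5]
  = -(1 / 5)    [5 ≡ 5 mod 8 ⇒ (2 / 5) = -1]
  = -1    [(1 / 5) = 1]
Product: (1)·(-1) = -1.

-1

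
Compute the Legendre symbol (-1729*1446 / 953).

By multiplicativity, (-1729·1446 / 953) = (-1729 / 953)·(1446 / 953).
First factor (-1729 / 953):
(-1729 / 953)
  = (1729 / 953)    [953 ≡ 1 mod 4 ⇒ (-1 / 953) = +1]
  = (776 / 953)    [1729 ≡ 776 mod 953]
  = (97 / 953)    [953 ≡ 1 mod 8 ⇒ (2 / 953)^3 = +1]
  = (953 / 97)    [QR: 97 ≡ 1 mod 4, sign kept]
  = (80 / 97)    [953 ≡ 80 mod 97]
  = (5 / 97)    [97 ≡ 1 mod 8 ⇒ (2 / 97)^4 = +1]
  = (97 / 5)    [QR: 5 ≡ 1 mod 4, sign kept]
  = (2 / 5)    [97 ≡ 2 mod 5]
  = -(1 / 5)    [5 ≡ 5 mod 8 ⇒ (2 / 5) = -1]
  = -1    [(1 / 5) = 1]
Second factor (1446 / 953):
(1446 / 953)
  = (493 / 953)    [1446 ≡ 493 mod 953]
  = (953 / 493)    [QR: 493 ≡ 1 mod 4, sign kept]
  = (460 / 493)    [953 ≡ 460 mod 493]
  = (115 / 493)    [493 ≡ 5 mod 8 ⇒ (2 / 493)^2 = +1]
  = (493 / 115)    [QR: 493 ≡ 1 mod 4, sign kept]
  = (33 / 115)    [493 ≡ 33 mod 115]
  = (115 / 33)    [QR: 33 ≡ 1 mod 4, sign kept]
  = (16 / 33)    [115 ≡ 16 mod 33]
  = (1 / 33)    [33 ≡ 1 mod 8 ⇒ (2 / 33)^4 = +1]
  = 1    [(1 / 33) = 1]
Product: (-1)·(1) = -1.

-1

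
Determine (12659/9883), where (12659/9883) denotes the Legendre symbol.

(12659/9883)
  = (2776/9883)    [12659 ≡ 2776 mod 9883]
  = -(347/9883)    [9883 ≡ 3 mod 8 ⇒ (2/9883)^3 = -1]
  = (9883/347)    [QR: both ≡ 3 mod 4, sign flips]
  = (167/347)    [9883 ≡ 167 mod 347]
  = -(347/167)    [QR: both ≡ 3 mod 4, sign flips]
  = -(13/167)    [347 ≡ 13 mod 167]
  = -(167/13)    [QR: 13 ≡ 1 mod 4, sign kept]
  = -(11/13)    [167 ≡ 11 mod 13]
  = -(13/11)    [QR: 13 ≡ 1 mod 4, sign kept]
  = -(2/11)    [13 ≡ 2 mod 11]
  = (1/11)    [11 ≡ 3 mod 8 ⇒ (2/11) = -1]
  = 1    [(1/11) = 1]

1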